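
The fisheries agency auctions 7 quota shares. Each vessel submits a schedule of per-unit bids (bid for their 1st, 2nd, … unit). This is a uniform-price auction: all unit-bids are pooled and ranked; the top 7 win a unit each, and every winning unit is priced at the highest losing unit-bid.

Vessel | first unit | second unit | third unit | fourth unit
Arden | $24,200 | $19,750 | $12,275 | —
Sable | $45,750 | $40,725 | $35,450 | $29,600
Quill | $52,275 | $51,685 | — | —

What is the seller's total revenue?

Total revenue: $138,250

Pooled unit-bids ranked (top 7): 52,275 (Quill-1), 51,685 (Quill-2), 45,750 (Sable-1), 40,725 (Sable-2), 35,450 (Sable-3), 29,600 (Sable-4), 24,200 (Arden-1)
First bid not allocated: $19,750.
Allocation: Arden 1, Quill 2, Sable 4. Every unit priced at $19,750.
Revenue = 7 × 19,750 = $138,250.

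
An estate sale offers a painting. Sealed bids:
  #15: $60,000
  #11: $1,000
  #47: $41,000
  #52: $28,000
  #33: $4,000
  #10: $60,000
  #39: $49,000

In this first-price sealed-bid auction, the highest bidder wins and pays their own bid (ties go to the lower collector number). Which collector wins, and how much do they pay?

#10 pays $60,000

Sorting bids: 60,000 (#10) > 60,000 (#15) > 49,000 (#39) > 41,000 (#47) > 28,000 (#52) > 4,000 (#33) > …
Tie at $60,000 → #10 wins by tie-break.
#10 has the highest bid and pays exactly that: $60,000.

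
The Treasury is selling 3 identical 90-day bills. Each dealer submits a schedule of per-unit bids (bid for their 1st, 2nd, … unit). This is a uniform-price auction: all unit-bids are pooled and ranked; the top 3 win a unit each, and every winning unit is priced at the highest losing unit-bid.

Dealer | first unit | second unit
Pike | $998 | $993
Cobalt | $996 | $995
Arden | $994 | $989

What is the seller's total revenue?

Total revenue: $2,982

Merging the schedules and taking the best 3: 998 (Pike-1), 996 (Cobalt-1), 995 (Cobalt-2)
The (k+1)-th unit-bid is $994.
Allocation: Cobalt 2, Pike 1. Every unit priced at $994.
Revenue = 3 × 994 = $2,982.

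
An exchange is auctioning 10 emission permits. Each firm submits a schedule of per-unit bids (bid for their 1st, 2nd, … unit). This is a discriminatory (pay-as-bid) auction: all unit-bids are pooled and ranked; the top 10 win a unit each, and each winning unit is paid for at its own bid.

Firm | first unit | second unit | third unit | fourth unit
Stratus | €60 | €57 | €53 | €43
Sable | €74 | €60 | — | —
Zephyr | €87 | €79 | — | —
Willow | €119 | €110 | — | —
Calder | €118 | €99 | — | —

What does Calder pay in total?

All unit-bids, highest first — top 10: 119 (Willow-1), 118 (Calder-1), 110 (Willow-2), 99 (Calder-2), 87 (Zephyr-1), 79 (Zephyr-2), 74 (Sable-1), 60 (Stratus-1), 60 (Sable-2), 57 (Stratus-2)
Next rejected bid: €53 (not a price — pay-as-bid).
Calder's winning unit-bids: 118 + 99 = €217.

Calder pays €217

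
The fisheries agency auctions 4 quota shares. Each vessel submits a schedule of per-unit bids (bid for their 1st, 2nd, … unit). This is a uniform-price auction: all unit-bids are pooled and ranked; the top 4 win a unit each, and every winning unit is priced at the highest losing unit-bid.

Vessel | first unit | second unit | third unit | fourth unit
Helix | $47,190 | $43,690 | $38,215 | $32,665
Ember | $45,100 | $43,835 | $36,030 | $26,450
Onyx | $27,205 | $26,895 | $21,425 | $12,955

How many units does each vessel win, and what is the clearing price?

Ember 2, Helix 2; clearing price $38,215

Pooled unit-bids ranked (top 4): 47,190 (Helix-1), 45,100 (Ember-1), 43,835 (Ember-2), 43,690 (Helix-2)
First bid not allocated: $38,215.
Allocation: Ember 2, Helix 2.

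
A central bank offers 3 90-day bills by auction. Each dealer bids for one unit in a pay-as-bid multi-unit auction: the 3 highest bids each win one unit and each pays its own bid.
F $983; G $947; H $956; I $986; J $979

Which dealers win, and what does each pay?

I $986, F $983, J $979

Bids ranked high→low: 986 (I), 983 (F), 979 (J), 956 (H), 947 (G)
Winners (3 units): I, F, J.
Each winner pays its own bid: I $986, F $983, J $979.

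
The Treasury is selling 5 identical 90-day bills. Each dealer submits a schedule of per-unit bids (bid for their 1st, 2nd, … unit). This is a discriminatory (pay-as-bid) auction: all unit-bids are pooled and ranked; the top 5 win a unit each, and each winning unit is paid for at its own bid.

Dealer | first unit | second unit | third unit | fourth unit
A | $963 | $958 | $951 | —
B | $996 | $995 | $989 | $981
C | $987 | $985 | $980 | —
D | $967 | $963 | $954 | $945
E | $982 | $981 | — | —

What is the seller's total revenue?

Total revenue: $4,952

Merging the schedules and taking the best 5: 996 (B-1), 995 (B-2), 989 (B-3), 987 (C-1), 985 (C-2)
Next rejected bid: $982 (not a price — pay-as-bid).
Each winning unit pays its own bid.
Revenue = 996 + 995 + 989 + 987 + 985 = $4,952.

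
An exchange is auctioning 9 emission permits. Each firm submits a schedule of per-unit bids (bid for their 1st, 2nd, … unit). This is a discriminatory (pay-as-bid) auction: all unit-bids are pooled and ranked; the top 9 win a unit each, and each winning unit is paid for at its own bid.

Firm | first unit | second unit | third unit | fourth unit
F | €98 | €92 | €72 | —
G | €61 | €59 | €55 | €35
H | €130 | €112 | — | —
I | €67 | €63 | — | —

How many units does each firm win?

Pooled unit-bids ranked (top 9): 130 (H-1), 112 (H-2), 98 (F-1), 92 (F-2), 72 (F-3), 67 (I-1), 63 (I-2), 61 (G-1), 59 (G-2)
Next rejected bid: €55 (not a price — pay-as-bid).
Allocation: F 3, G 2, H 2, I 2.

F 3, G 2, H 2, I 2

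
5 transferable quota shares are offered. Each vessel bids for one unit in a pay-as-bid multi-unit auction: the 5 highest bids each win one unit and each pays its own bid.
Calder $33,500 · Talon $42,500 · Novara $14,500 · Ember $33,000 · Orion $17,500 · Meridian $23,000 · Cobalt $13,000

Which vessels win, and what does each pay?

Talon $42,500, Calder $33,500, Ember $33,000, Meridian $23,000, Orion $17,500

Ordering the bids: 42,500 (Talon), 33,500 (Calder), 33,000 (Ember), 23,000 (Meridian), 17,500 (Orion), 14,500 (Novara), 13,000 (Cobalt)
The 5 highest are Talon, Calder, Ember, Meridian, Orion.
Each winner pays its own bid: Talon $42,500, Calder $33,500, Ember $33,000, Meridian $23,000, Orion $17,500.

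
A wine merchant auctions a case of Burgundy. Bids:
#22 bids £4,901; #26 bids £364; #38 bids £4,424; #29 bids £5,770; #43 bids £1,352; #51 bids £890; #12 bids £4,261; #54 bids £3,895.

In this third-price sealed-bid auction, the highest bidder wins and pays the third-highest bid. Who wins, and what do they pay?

Bids ranked: 5,770 (#29) > 4,901 (#22) > 4,424 (#38) > 4,261 (#12) > 3,895 (#54) > 1,352 (#43) > …
#29 is highest; pays the third-highest bid, £4,424.

#29 pays £4,424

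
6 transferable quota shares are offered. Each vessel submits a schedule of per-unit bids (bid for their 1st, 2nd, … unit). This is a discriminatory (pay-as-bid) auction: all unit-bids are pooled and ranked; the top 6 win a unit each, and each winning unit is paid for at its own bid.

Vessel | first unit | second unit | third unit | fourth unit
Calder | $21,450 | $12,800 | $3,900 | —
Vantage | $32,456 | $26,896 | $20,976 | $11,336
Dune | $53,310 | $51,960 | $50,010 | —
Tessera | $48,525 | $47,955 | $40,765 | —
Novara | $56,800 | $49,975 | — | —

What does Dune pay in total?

Dune pays $155,280

Merging the schedules and taking the best 6: 56,800 (Novara-1), 53,310 (Dune-1), 51,960 (Dune-2), 50,010 (Dune-3), 49,975 (Novara-2), 48,525 (Tessera-1)
Next rejected bid: $47,955 (not a price — pay-as-bid).
Dune's winning unit-bids: 53,310 + 51,960 + 50,010 = $155,280.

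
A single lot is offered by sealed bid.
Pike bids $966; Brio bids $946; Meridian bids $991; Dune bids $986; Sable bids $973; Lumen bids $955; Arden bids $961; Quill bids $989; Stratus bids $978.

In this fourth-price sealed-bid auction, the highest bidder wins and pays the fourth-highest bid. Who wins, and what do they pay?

Meridian pays $978

Sorting bids: 991 (Meridian) > 989 (Quill) > 986 (Dune) > 978 (Stratus) > 973 (Sable) > 966 (Pike) > …
Meridian is highest; pays the fourth-highest bid, $978.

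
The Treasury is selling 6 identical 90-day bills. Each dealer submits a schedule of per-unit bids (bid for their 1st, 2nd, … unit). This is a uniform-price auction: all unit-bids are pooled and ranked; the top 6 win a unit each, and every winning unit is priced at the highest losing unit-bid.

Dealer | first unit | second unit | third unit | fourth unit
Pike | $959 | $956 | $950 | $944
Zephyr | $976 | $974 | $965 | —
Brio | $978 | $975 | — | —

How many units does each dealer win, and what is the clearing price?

All unit-bids, highest first — top 6: 978 (Brio-1), 976 (Zephyr-1), 975 (Brio-2), 974 (Zephyr-2), 965 (Zephyr-3), 959 (Pike-1)
Highest rejected unit-bid = $956.
Allocation: Brio 2, Pike 1, Zephyr 3.

Brio 2, Pike 1, Zephyr 3; clearing price $956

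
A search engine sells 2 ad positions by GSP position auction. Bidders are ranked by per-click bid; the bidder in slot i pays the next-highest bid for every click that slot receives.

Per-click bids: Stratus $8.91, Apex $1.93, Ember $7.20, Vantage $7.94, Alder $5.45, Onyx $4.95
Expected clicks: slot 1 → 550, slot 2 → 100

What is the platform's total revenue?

Total revenue: $5087.00

Sorting advertisers: $8.91 (Stratus) > $7.94 (Vantage) > $7.20 (Ember) > …
Slot 1: Stratus pays $7.94 × 550 = $4367.00
Slot 2: Vantage pays $7.20 × 100 = $720.00
Total = $5087.00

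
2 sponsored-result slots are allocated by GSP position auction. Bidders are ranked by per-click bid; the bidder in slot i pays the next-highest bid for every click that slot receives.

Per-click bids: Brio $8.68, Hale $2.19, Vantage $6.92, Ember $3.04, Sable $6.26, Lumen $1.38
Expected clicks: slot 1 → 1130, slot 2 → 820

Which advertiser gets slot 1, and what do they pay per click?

Ranked by bid: $8.68 (Brio) > $6.92 (Vantage) > $6.26 (Sable) > …
Slot 1 goes to the first-ranked bidder, Brio, who pays the next bid down: $6.92/click.

Brio; $6.92 per click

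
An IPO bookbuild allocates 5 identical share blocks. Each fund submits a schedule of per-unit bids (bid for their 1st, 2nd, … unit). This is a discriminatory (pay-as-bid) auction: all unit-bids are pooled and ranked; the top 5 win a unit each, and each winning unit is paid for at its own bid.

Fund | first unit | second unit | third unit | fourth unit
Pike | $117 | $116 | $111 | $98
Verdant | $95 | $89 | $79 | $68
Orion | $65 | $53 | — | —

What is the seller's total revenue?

Total revenue: $537

Pooled unit-bids ranked (top 5): 117 (Pike-1), 116 (Pike-2), 111 (Pike-3), 98 (Pike-4), 95 (Verdant-1)
Next rejected bid: $89 (not a price — pay-as-bid).
Each winning unit pays its own bid.
Revenue = 117 + 116 + 111 + 98 + 95 = $537.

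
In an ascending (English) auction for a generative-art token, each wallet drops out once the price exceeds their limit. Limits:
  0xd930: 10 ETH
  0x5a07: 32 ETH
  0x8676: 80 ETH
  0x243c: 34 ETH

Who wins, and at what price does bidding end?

0x8676 wins at 34 ETH

Rule: the price rises until one bidder remains; the winner pays the price at which the last rival dropped out.
Sorting limits: 80 (0x8676) > 34 (0x243c) > 32 (0x5a07) > 10 (0xd930)
Bidding ends when 0x243c exits at 34 ETH; 0x8676 takes it.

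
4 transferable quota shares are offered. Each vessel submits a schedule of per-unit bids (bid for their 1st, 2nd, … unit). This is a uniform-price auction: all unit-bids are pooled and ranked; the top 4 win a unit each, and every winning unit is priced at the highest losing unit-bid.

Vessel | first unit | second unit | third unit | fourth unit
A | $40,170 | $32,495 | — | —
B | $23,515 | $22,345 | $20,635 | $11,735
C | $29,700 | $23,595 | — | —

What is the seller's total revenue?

Merging the schedules and taking the best 4: 40,170 (A-1), 32,495 (A-2), 29,700 (C-1), 23,595 (C-2)
First bid not allocated: $23,515.
Allocation: A 2, C 2. Every unit priced at $23,515.
Revenue = 4 × 23,515 = $94,060.

Total revenue: $94,060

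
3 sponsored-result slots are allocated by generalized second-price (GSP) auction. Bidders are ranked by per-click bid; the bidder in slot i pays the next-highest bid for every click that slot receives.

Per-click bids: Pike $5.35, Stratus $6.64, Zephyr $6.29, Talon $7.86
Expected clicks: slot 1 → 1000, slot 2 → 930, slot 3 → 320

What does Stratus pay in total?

Per-click bids in order: $7.86 (Talon) > $6.64 (Stratus) > $6.29 (Zephyr) > $5.35 (Pike)
Stratus holds slot 2 → pays next bid $6.29 × 930 clicks = $5849.70.

Stratus pays $5849.70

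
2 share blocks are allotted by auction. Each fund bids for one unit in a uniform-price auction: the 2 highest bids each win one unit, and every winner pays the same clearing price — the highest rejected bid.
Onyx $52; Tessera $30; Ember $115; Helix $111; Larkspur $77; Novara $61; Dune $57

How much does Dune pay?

Dune pays $0

Bids ranked high→low: 115 (Ember), 111 (Helix), 77 (Larkspur), 61 (Novara), …
The 2 highest are Ember, Helix.
Clearing price = highest rejected bid = $77.
Dune does not win → pays $0.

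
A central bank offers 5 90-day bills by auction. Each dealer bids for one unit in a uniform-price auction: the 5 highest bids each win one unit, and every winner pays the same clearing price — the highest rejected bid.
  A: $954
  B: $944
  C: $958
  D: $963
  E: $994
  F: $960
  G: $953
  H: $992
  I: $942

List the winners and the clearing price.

Ordering the bids: 994 (E), 992 (H), 963 (D), 960 (F), 958 (C), 954 (A), 953 (G), …
Winners (5 units): E, H, D, F, C.
Highest unsuccessful bid: $954 → clearing price.

E, H, D, F, C; each pays $954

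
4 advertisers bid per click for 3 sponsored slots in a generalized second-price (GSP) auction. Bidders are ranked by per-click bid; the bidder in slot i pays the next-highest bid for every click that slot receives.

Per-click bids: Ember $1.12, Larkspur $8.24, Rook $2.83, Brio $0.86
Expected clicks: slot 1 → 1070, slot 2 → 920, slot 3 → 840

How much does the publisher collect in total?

Total revenue: $4780.90

Per-click bids in order: $8.24 (Larkspur) > $2.83 (Rook) > $1.12 (Ember) > $0.86 (Brio)
Slot 1: Larkspur pays $2.83 × 1070 = $3028.10
Slot 2: Rook pays $1.12 × 920 = $1030.40
Slot 3: Ember pays $0.86 × 840 = $722.40
Total = $4780.90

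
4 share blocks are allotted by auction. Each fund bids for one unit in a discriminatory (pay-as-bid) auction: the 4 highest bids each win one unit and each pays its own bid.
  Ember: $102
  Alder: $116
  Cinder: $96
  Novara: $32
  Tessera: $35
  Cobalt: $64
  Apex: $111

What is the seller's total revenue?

Total revenue: $425

Bids ranked high→low: 116 (Alder), 111 (Apex), 102 (Ember), 96 (Cinder), 64 (Cobalt), 35 (Tessera), …
The 4 highest are Alder, Apex, Ember, Cinder.
Total revenue = 116 + 111 + 102 + 96 = $425.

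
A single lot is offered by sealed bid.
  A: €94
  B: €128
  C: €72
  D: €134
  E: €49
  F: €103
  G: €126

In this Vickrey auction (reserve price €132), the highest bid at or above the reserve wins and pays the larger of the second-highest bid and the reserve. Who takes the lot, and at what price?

Bids in order: 134 (D) > 128 (B) > 126 (G) > 103 (F) > 94 (A) > 72 (C) > …
Highest eligible bid: D at €134.
max(second-highest €128, reserve €132) = €132.

D pays €132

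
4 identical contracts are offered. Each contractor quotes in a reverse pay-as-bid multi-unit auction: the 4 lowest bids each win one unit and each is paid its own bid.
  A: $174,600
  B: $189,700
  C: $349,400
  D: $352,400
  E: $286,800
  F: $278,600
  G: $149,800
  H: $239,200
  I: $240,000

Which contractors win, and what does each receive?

Sorting: 149,800 (G), 174,600 (A), 189,700 (B), 239,200 (H), 240,000 (I), 278,600 (F), …
Winners (4 units): G, A, B, H.
Each winner is paid its own bid: G $149,800, A $174,600, B $189,700, H $239,200.

G $149,800, A $174,600, B $189,700, H $239,200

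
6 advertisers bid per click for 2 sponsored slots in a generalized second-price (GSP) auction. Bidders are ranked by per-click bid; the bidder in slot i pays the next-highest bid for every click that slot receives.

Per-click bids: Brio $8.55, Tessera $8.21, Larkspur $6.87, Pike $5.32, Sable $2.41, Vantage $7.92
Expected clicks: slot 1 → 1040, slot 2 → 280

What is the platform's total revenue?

Total revenue: $10756.00

Sorting advertisers: $8.55 (Brio) > $8.21 (Tessera) > $7.92 (Vantage) > …
Slot 1: Brio pays $8.21 × 1040 = $8538.40
Slot 2: Tessera pays $7.92 × 280 = $2217.60
Total = $10756.00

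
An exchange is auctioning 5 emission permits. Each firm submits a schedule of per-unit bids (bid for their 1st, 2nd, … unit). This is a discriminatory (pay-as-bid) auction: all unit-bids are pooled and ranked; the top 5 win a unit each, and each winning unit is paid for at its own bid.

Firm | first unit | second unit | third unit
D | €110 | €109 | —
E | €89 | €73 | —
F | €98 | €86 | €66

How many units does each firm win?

D 2, E 1, F 2

Merging the schedules and taking the best 5: 110 (D-1), 109 (D-2), 98 (F-1), 89 (E-1), 86 (F-2)
Next rejected bid: €73 (not a price — pay-as-bid).
Allocation: D 2, E 1, F 2.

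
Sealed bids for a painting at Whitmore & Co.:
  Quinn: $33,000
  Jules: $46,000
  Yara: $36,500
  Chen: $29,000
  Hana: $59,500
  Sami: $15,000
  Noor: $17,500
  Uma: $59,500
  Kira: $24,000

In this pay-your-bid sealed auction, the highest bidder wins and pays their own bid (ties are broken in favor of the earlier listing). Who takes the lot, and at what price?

Hana pays $59,500

Bids in order: 59,500 (Hana) > 59,500 (Uma) > 46,000 (Jules) > 36,500 (Yara) > 33,000 (Quinn) > 29,000 (Chen) > …
Hana and Uma tie at $59,500; tie-break gives it to Hana.
Hana is highest → pays own bid, $59,500.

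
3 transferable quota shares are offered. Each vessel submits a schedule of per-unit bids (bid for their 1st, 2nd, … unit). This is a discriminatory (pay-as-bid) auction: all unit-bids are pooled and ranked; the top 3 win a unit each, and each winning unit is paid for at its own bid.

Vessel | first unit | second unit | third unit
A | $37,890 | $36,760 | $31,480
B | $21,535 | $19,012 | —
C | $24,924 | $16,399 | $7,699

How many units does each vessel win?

A 3

Pooled unit-bids ranked (top 3): 37,890 (A-1), 36,760 (A-2), 31,480 (A-3)
Next rejected bid: $24,924 (not a price — pay-as-bid).
Allocation: A 3.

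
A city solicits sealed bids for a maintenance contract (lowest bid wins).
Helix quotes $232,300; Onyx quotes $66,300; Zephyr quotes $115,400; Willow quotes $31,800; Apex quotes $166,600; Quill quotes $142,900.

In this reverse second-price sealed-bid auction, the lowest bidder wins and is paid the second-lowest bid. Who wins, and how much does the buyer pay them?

Bids ranked: 31,800 (Willow) < 66,300 (Onyx) < 115,400 (Zephyr) < 142,900 (Quill) < 166,600 (Apex) < 232,300 (Helix)
Willow wins with the lowest bid; price is set by the runner-up at $66,300.

Willow is paid $66,300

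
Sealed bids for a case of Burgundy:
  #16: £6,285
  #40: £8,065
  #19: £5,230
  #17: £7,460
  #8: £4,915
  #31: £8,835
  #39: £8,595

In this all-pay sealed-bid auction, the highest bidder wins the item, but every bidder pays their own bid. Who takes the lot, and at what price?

#31 pays £8,835

Bids in order: 8,835 (#31) > 8,595 (#39) > 8,065 (#40) > 7,460 (#17) > 6,285 (#16) > 5,230 (#19) > …
#31 is highest and takes the item; every bidder forfeits their bid.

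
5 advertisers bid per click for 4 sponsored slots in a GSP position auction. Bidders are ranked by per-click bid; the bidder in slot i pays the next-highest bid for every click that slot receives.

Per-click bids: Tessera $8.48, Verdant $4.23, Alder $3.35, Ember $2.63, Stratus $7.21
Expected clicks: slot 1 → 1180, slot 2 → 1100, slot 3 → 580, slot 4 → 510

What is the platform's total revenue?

Ranked by bid: $8.48 (Tessera) > $7.21 (Stratus) > $4.23 (Verdant) > $3.35 (Alder) > $2.63 (Ember)
Slot 1: Tessera pays $7.21 × 1180 = $8507.80
Slot 2: Stratus pays $4.23 × 1100 = $4653.00
Slot 3: Verdant pays $3.35 × 580 = $1943.00
Slot 4: Alder pays $2.63 × 510 = $1341.30
Total = $16445.10

Total revenue: $16445.10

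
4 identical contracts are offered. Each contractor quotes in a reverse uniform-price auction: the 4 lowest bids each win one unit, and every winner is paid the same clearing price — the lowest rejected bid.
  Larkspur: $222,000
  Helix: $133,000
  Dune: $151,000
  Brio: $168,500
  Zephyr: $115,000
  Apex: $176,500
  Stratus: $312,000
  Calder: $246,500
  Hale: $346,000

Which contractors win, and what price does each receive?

Bids ranked low→high: 115,000 (Zephyr), 133,000 (Helix), 151,000 (Dune), 168,500 (Brio), 176,500 (Apex), 222,000 (Larkspur), …
Winners (4 units): Zephyr, Helix, Dune, Brio.
First losing bid is Apex's $176,500, which sets the uniform price.

Zephyr, Helix, Dune, Brio; each is paid $176,500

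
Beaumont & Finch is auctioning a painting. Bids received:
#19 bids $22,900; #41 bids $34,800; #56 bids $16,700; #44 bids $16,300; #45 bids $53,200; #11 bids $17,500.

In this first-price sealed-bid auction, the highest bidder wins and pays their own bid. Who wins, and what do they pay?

#45 pays $53,200

Bids ranked: 53,200 (#45) > 34,800 (#41) > 22,900 (#19) > 17,500 (#11) > 16,700 (#56) > 16,300 (#44)
First-price: #45 pays what they bid, $53,200.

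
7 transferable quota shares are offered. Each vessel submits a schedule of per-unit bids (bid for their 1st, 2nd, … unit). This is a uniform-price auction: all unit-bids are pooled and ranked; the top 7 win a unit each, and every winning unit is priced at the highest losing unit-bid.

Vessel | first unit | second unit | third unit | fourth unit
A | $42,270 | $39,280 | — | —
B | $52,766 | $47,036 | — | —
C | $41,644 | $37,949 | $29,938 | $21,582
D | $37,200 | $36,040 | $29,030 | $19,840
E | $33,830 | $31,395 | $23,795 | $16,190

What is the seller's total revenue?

Total revenue: $252,280

All unit-bids, highest first — top 7: 52,766 (B-1), 47,036 (B-2), 42,270 (A-1), 41,644 (C-1), 39,280 (A-2), 37,949 (C-2), 37,200 (D-1)
First bid not allocated: $36,040.
Allocation: A 2, B 2, C 2, D 1. Every unit priced at $36,040.
Revenue = 7 × 36,040 = $252,280.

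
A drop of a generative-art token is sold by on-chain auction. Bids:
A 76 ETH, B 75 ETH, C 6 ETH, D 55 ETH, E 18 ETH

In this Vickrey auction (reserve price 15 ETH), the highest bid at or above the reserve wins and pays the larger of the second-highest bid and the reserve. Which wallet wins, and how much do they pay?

A pays 75 ETH

Rule: the highest bid at or above the reserve wins and pays the larger of the second-highest bid and the reserve.
Bids in order: 76 (A) > 75 (B) > 55 (D) > 18 (E) > 6 (C)
A has the top bid at or above the reserve (76 ETH).
max(second-highest 75 ETH, reserve 15 ETH) = 75 ETH; the reserve does not bind.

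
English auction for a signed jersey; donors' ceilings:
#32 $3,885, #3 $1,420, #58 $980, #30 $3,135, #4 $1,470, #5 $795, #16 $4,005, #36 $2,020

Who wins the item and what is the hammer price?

#16 wins at $3,885

Limits in order: 4,005 (#16) > 3,885 (#32) > 3,135 (#30) > 2,020 (#36) > 1,470 (#4) > 1,420 (#3) > …
Bidding ends when #32 exits at $3,885; #16 takes it.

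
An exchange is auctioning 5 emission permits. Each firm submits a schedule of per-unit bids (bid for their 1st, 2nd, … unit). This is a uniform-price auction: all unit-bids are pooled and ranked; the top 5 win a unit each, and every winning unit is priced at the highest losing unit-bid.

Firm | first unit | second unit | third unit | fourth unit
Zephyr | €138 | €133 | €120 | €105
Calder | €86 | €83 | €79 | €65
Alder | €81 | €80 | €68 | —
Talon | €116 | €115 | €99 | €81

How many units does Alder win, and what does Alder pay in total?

Pooled unit-bids ranked (top 5): 138 (Zephyr-1), 133 (Zephyr-2), 120 (Zephyr-3), 116 (Talon-1), 115 (Talon-2)
Highest rejected unit-bid = €105.
Alder wins 0 unit(s) at €105 each.

Alder: 0 units, pays €0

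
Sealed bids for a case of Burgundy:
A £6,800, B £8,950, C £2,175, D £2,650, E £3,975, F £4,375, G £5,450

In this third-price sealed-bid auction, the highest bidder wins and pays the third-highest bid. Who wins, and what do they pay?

Sorting bids: 8,950 (B) > 6,800 (A) > 5,450 (G) > 4,375 (F) > 3,975 (E) > 2,650 (D) > …
B wins; payment is bid #3 in the ranking = £5,450.

B pays £5,450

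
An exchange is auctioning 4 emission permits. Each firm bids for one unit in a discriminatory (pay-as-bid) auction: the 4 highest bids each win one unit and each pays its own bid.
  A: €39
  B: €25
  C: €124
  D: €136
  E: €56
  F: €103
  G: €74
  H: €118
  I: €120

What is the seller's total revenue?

Total revenue: €498

Sorting: 136 (D), 124 (C), 120 (I), 118 (H), 103 (F), 74 (G), …
Winners (4 units): D, C, I, H.
Total revenue = 136 + 124 + 120 + 118 = €498.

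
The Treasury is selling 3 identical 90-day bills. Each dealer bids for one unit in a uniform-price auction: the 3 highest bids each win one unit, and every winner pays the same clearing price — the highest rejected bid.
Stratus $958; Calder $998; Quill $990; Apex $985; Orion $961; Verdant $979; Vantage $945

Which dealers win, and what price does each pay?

Calder, Quill, Apex; each pays $979

Sorting: 998 (Calder), 990 (Quill), 985 (Apex), 979 (Verdant), 961 (Orion), …
The 3 highest are Calder, Quill, Apex.
Highest unsuccessful bid: $979 → clearing price.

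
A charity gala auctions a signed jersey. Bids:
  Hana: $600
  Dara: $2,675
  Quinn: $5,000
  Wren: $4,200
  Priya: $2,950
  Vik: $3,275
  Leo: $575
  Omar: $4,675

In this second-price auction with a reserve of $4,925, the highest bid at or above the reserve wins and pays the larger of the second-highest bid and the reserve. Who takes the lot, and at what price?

Quinn pays $4,925

Bids in order: 5,000 (Quinn) > 4,675 (Omar) > 4,200 (Wren) > 3,275 (Vik) > 2,950 (Priya) > 2,675 (Dara) > …
Highest eligible bid: Quinn at $5,000.
Second-highest bid $4,675 is below the reserve $4,925, so the reserve binds → payment $4,925.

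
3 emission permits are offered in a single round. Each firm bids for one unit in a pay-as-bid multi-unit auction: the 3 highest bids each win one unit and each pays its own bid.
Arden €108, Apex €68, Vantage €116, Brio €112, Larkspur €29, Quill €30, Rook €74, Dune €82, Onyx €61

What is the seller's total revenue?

Total revenue: €336

Sorting: 116 (Vantage), 112 (Brio), 108 (Arden), 82 (Dune), 74 (Rook), …
Top 3: Vantage, Brio, Arden.
Total revenue = 116 + 112 + 108 = €336.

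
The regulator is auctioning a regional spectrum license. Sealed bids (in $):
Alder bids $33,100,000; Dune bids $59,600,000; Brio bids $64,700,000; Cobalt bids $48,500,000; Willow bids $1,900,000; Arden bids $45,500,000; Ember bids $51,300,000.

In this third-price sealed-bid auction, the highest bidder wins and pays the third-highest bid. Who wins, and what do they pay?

Brio pays $51,300,000

Third-price sealed-bid auction: the highest bidder wins and pays the third-highest bid.
Bids in order: 64,700,000 (Brio) > 59,600,000 (Dune) > 51,300,000 (Ember) > 48,500,000 (Cobalt) > 45,500,000 (Arden) > 33,100,000 (Alder) > …
Brio is highest; pays the third-highest bid, $51,300,000.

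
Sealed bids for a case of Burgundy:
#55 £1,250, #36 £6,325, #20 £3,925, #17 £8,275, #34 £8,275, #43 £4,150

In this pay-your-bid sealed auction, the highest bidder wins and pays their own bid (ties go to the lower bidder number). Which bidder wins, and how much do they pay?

Pay-your-bid sealed auction: the highest bidder wins and pays their own bid.
Bids in order: 8,275 (#17) > 8,275 (#34) > 6,325 (#36) > 4,150 (#43) > 3,925 (#20) > 1,250 (#55)
#17 and #34 tie at £8,275; tie-break gives it to #17.
First-price: #17 pays what they bid, £8,275.

#17 pays £8,275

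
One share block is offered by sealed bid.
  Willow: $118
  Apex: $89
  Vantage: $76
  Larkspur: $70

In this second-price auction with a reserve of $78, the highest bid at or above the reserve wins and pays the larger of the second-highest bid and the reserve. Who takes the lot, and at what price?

Bids ranked: 118 (Willow) > 89 (Apex) > 76 (Vantage) > 70 (Larkspur)
Willow has the top bid at or above the reserve ($118).
max(second-highest $89, reserve $78) = $89; the reserve does not bind.

Willow pays $89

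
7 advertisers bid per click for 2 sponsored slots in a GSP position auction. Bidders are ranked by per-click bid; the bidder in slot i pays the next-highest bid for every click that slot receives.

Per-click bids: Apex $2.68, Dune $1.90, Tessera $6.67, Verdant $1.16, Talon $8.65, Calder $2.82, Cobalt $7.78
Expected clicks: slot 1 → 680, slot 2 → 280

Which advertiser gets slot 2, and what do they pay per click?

Cobalt; $6.67 per click

Sorting advertisers: $8.65 (Talon) > $7.78 (Cobalt) > $6.67 (Tessera) > …
Slot 2 goes to the second-ranked bidder, Cobalt, who pays the next bid down: $6.67/click.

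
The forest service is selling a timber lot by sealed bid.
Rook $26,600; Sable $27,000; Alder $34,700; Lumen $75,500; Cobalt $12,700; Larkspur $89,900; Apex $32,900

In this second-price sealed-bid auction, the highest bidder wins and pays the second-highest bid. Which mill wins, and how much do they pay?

Larkspur pays $75,500

Bids ranked: 89,900 (Larkspur) > 75,500 (Lumen) > 34,700 (Alder) > 32,900 (Apex) > 27,000 (Sable) > 26,600 (Rook) > …
Larkspur is highest; pays the second-highest bid, $75,500.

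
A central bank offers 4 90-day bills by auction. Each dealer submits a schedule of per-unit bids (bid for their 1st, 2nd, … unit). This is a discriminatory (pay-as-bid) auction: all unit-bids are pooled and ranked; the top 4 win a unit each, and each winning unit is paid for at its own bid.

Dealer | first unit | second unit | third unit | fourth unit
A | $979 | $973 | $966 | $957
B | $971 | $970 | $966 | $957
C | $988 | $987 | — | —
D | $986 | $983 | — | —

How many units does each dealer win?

Merging the schedules and taking the best 4: 988 (C-1), 987 (C-2), 986 (D-1), 983 (D-2)
Next rejected bid: $979 (not a price — pay-as-bid).
Allocation: C 2, D 2.

C 2, D 2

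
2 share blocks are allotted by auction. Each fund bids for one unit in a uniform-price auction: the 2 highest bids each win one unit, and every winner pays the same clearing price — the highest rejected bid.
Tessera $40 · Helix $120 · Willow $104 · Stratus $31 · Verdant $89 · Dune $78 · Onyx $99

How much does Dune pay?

Dune pays $0

Bids ranked high→low: 120 (Helix), 104 (Willow), 99 (Onyx), 89 (Verdant), …
The 2 highest are Helix, Willow.
Highest unsuccessful bid: $99 → clearing price.
Dune does not win → pays $0.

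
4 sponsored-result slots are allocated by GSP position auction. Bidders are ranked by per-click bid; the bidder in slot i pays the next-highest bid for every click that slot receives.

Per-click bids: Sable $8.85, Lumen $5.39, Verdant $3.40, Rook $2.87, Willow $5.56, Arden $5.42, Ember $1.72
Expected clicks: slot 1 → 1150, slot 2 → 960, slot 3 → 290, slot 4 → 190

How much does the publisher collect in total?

Total revenue: $13806.30

Ranked by bid: $8.85 (Sable) > $5.56 (Willow) > $5.42 (Arden) > $5.39 (Lumen) > $3.40 (Verdant) > …
Slot 1: Sable pays $5.56 × 1150 = $6394.00
Slot 2: Willow pays $5.42 × 960 = $5203.20
Slot 3: Arden pays $5.39 × 290 = $1563.10
Slot 4: Lumen pays $3.40 × 190 = $646.00
Total = $13806.30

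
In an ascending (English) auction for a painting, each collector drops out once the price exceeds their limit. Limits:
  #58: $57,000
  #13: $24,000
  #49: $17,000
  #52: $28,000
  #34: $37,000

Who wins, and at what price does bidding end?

#58 wins at $37,000

Ascending (English) auction: the price rises until one bidder remains; the winner pays the price at which the last rival dropped out.
Limits ranked: 57,000 (#58) > 37,000 (#34) > 28,000 (#52) > 24,000 (#13) > 17,000 (#49)
Bidding ends when #34 exits at $37,000; #58 takes it.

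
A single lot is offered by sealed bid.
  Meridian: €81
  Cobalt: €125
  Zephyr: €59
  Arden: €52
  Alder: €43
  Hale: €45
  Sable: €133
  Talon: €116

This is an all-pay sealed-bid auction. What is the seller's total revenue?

Total revenue: €654

Rule: the highest bidder wins the item, but every bidder pays their own bid.
Sorting bids: 133 (Sable) > 125 (Cobalt) > 116 (Talon) > 81 (Meridian) > 59 (Zephyr) > 52 (Arden) > …
Sable wins with the top bid; all bids are sunk regardless.
Every bidder forfeits their bid regardless of winning.
Revenue = 81 + 125 + 59 + 52 + 43 + 45 + 133 + 116 = €654.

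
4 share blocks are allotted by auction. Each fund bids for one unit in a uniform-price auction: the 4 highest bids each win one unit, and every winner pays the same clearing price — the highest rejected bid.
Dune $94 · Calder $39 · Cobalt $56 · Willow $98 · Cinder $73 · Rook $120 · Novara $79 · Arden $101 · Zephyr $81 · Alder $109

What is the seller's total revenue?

Sorting: 120 (Rook), 109 (Alder), 101 (Arden), 98 (Willow), 94 (Dune), 81 (Zephyr), …
Top 4: Rook, Alder, Arden, Willow.
First losing bid is Dune's $94, which sets the uniform price.
Total revenue = 4 × $94 = $376.

Total revenue: $376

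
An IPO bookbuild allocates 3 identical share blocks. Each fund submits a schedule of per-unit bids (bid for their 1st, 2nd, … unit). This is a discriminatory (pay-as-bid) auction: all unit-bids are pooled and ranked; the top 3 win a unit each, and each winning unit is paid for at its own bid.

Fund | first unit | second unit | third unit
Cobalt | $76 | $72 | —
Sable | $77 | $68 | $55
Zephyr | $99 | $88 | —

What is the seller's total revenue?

Total revenue: $264

Pooled unit-bids ranked (top 3): 99 (Zephyr-1), 88 (Zephyr-2), 77 (Sable-1)
Next rejected bid: $76 (not a price — pay-as-bid).
Each winning unit pays its own bid.
Revenue = 99 + 88 + 77 = $264.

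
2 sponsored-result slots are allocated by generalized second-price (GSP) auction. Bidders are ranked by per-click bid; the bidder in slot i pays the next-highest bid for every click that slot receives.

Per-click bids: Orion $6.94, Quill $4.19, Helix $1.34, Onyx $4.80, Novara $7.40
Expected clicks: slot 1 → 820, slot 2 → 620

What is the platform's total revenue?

Sorting advertisers: $7.40 (Novara) > $6.94 (Orion) > $4.80 (Onyx) > …
Slot 1: Novara pays $6.94 × 820 = $5690.80
Slot 2: Orion pays $4.80 × 620 = $2976.00
Total = $8666.80

Total revenue: $8666.80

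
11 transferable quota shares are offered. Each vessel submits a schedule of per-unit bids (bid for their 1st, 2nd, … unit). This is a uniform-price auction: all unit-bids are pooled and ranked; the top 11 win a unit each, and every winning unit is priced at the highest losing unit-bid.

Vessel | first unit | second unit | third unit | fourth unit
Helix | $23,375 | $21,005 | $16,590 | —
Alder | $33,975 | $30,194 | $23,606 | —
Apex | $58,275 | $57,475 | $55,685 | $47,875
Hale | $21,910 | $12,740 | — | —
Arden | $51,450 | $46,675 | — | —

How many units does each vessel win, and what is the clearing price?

Merging the schedules and taking the best 11: 58,275 (Apex-1), 57,475 (Apex-2), 55,685 (Apex-3), 51,450 (Arden-1), 47,875 (Apex-4), 46,675 (Arden-2), 33,975 (Alder-1), 30,194 (Alder-2), 23,606 (Alder-3), 23,375 (Helix-1), 21,910 (Hale-1)
The (k+1)-th unit-bid is $21,005.
Allocation: Alder 3, Apex 4, Arden 2, Hale 1, Helix 1.

Alder 3, Apex 4, Arden 2, Hale 1, Helix 1; clearing price $21,005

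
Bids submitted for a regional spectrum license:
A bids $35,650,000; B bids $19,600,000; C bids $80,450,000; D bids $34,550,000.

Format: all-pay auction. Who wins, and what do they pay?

Rule: the highest bidder wins the item, but every bidder pays their own bid.
Bids ranked: 80,450,000 (C) > 35,650,000 (A) > 34,550,000 (D) > 19,600,000 (B)
C wins with the top bid; all bids are sunk regardless.

C pays $80,450,000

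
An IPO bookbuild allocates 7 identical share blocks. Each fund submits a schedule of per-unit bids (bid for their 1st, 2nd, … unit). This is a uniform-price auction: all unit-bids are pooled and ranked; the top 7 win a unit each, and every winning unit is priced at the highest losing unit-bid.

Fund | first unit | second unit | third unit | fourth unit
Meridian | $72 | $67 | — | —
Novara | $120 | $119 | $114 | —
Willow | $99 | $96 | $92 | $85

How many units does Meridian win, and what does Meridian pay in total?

Meridian: 0 units, pays $0

Merging the schedules and taking the best 7: 120 (Novara-1), 119 (Novara-2), 114 (Novara-3), 99 (Willow-1), 96 (Willow-2), 92 (Willow-3), 85 (Willow-4)
The (k+1)-th unit-bid is $72.
Meridian wins 0 unit(s) at $72 each.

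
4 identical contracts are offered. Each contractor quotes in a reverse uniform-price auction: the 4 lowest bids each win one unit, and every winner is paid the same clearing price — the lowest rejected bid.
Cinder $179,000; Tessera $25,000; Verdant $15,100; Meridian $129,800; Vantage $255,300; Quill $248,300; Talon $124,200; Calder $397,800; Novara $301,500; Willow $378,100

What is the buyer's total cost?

Ordering the bids: 15,100 (Verdant), 25,000 (Tessera), 124,200 (Talon), 129,800 (Meridian), 179,000 (Cinder), 248,300 (Quill), …
The 4 lowest are Verdant, Tessera, Talon, Meridian.
First losing bid is Cinder's $179,000, which sets the uniform price.
Total cost = 4 × $179,000 = $716,000.

Total cost: $716,000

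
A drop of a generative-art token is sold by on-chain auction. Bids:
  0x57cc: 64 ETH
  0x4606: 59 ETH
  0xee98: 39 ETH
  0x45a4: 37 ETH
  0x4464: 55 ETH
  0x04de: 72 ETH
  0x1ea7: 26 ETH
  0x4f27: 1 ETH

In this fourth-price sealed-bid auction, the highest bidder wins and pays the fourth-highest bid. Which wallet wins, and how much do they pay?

0x04de pays 55 ETH

Bids in order: 72 (0x04de) > 64 (0x57cc) > 59 (0x4606) > 55 (0x4464) > 39 (0xee98) > 37 (0x45a4) > …
0x04de wins; payment is bid #4 in the ranking = 55 ETH.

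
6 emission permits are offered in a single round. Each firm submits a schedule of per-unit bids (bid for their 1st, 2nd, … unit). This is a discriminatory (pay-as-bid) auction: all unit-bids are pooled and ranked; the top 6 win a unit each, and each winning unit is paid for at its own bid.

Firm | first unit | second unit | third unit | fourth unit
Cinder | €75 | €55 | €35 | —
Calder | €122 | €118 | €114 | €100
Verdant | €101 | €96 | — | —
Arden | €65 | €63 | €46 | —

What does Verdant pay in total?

Verdant pays €197

Pooled unit-bids ranked (top 6): 122 (Calder-1), 118 (Calder-2), 114 (Calder-3), 101 (Verdant-1), 100 (Calder-4), 96 (Verdant-2)
Next rejected bid: €75 (not a price — pay-as-bid).
Verdant's winning unit-bids: 101 + 96 = €197.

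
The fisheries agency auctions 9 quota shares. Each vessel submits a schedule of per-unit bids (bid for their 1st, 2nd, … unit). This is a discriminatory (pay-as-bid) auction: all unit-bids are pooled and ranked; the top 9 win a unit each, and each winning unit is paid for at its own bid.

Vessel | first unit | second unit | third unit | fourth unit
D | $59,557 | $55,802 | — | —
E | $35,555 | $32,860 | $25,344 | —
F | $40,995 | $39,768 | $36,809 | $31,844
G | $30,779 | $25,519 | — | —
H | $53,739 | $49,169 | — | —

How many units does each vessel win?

All unit-bids, highest first — top 9: 59,557 (D-1), 55,802 (D-2), 53,739 (H-1), 49,169 (H-2), 40,995 (F-1), 39,768 (F-2), 36,809 (F-3), 35,555 (E-1), 32,860 (E-2)
Next rejected bid: $31,844 (not a price — pay-as-bid).
Allocation: D 2, E 2, F 3, H 2.

D 2, E 2, F 3, H 2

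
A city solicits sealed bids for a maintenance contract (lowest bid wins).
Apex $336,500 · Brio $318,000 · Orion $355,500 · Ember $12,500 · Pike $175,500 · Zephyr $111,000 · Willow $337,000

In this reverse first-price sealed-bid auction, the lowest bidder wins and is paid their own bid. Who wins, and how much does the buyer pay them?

Ember is paid $12,500

Bids in order: 12,500 (Ember) < 111,000 (Zephyr) < 175,500 (Pike) < 318,000 (Brio) < 336,500 (Apex) < 337,000 (Willow) < …
Ember has the lowest bid and is paid exactly that: $12,500.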